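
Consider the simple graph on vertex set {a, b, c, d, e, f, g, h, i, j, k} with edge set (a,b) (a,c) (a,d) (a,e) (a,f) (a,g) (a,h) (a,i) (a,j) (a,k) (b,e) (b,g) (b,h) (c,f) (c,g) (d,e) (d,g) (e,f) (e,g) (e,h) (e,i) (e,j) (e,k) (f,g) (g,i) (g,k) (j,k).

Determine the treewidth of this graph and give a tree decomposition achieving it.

Treewidth 3.
One such decomposition:
Bags: B1 = {a, d, e, g}  B2 = {a, e, g, i}  B3 = {a, b, e, g}  B4 = {a, e, g, k}  B5 = {a, b, e, h}  B6 = {a, e, j, k}  B7 = {a, e, f, g}  B8 = {a, c, f, g}
Tree: B1–B2, B2–B3, B1–B4, B3–B5, B4–B6, B1–B7, B7–B8

The largest bag has 4 vertices, giving width 3; this decomposition certifies tw(G) ≤ 3. For the lower bound, the 4 vertices {a, d, e, g} are pairwise adjacent, and any tree decomposition puts a clique entirely inside one bag — forcing width ≥ 3. Hence tw(G) = 3 exactly.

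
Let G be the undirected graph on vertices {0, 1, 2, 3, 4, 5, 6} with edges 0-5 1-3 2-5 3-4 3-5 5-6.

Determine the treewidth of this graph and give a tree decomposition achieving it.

Every bag has size at most 2, so the width is 2 − 1 = 1 and tw(G) ≤ 1. Since G has at least one edge (e.g. 0–5), it is not an edgeless graph, so tw(G) ≥ 1. The upper and lower bounds meet at 1, so that is the treewidth.

Treewidth 1.
Bags: B1 = {0, 5}  B2 = {3, 5}  B3 = {2, 5}  B4 = {1, 3}  B5 = {3, 4}  B6 = {5, 6}
Tree: B1–B2, B2–B3, B2–B4, B4–B5, B2–B6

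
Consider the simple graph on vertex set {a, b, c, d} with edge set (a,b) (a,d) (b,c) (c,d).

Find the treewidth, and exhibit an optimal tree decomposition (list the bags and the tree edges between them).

Treewidth 2.
One such decomposition:
Bags: B1 = {a, c, d}  B2 = {a, b, c}
Tree: B1–B2

Each bag holds 3 vertices, so the decomposition has width 2, which upper-bounds the treewidth. For the lower bound, G contains the cycle c–d–a–b–c, so G is not a forest; only forests have treewidth ≤ 1, hence tw(G) ≥ 2. Combining the bounds, tw(G) = 2.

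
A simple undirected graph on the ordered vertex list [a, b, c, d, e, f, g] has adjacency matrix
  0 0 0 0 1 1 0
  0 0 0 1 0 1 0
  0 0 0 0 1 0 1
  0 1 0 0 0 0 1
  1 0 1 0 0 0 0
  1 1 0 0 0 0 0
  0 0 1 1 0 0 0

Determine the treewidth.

2

A width-2 tree decomposition is:
Bags: B1 = {b, d, g}  B2 = {b, f, g}  B3 = {a, f, g}  B4 = {a, e, g}  B5 = {c, e, g}
Tree: B1–B2, B2–B3, B3–B4, B4–B5
Each bag holds 3 vertices, so the decomposition has width 2, which upper-bounds the treewidth. The edges g–d–b–f–a–e–c–g form a cycle, so G is not a tree and its treewidth is at least 2. The upper and lower bounds meet at 2, so that is the treewidth.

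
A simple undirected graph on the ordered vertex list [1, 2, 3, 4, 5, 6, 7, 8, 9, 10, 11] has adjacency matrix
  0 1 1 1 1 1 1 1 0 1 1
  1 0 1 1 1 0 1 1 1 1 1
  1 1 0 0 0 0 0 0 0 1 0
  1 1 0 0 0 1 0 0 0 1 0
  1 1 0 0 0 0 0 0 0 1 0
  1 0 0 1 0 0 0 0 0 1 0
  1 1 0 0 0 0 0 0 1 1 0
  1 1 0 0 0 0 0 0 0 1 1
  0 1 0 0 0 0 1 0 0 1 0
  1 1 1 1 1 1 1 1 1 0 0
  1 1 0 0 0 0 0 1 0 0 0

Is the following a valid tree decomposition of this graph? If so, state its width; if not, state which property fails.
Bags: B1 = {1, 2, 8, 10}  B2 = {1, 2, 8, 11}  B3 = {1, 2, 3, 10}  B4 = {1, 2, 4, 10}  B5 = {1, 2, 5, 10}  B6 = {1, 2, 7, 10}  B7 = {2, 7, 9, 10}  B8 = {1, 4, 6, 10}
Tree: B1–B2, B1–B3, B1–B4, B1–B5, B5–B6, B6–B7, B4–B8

Every vertex of G appears in some bag (union = {1, 2, 3, 4, 5, 6, 7, 8, 9, 10, 11}); every edge is covered by a bag; and for each vertex v the set of bags containing v is connected in the bag tree. The decomposition is therefore valid. The largest bag has 4 vertices, so the width is 3.

Yes; width 3.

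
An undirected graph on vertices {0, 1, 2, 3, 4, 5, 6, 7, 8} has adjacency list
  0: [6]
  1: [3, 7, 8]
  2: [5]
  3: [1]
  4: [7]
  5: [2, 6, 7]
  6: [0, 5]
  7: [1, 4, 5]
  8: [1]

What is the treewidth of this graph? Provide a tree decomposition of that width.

Each bag holds 2 vertices, so the decomposition has width 1, which upper-bounds the treewidth. Any graph with an edge has treewidth ≥ 1, and G has the edge 5–7. Hence tw(G) = 1 exactly.

Treewidth 1.
One optimal decomposition is:
Bags: B1 = {5, 7}  B2 = {5, 6}  B3 = {2, 5}  B4 = {1, 7}  B5 = {1, 3}  B6 = {4, 7}  B7 = {0, 6}  B8 = {1, 8}
Tree: B1–B2, B1–B3, B1–B4, B4–B5, B4–B6, B2–B7, B5–B8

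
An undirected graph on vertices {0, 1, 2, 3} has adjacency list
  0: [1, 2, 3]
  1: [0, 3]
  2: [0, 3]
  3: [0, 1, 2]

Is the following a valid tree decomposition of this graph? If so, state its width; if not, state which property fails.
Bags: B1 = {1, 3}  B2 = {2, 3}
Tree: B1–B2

No — vertex 0 appears in no bag.

A tree decomposition must satisfy three properties: every vertex lies in some bag; for every edge, both endpoints lie together in some bag; and for every vertex, the bags containing it form a connected subtree. Here vertex 0 appears in no bag, so the decomposition is invalid.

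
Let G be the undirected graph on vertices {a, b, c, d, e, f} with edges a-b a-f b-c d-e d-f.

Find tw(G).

A width-1 tree decomposition is:
Bags: B1 = {a, b}  B2 = {a, f}  B3 = {d, f}  B4 = {b, c}  B5 = {d, e}
Tree: B1–B2, B2–B3, B1–B4, B3–B5
The largest bag has 2 vertices, giving width 1; this decomposition certifies tw(G) ≤ 1. Any graph with an edge has treewidth ≥ 1, and G has the edge b–a. The upper and lower bounds meet at 1, so that is the treewidth.

1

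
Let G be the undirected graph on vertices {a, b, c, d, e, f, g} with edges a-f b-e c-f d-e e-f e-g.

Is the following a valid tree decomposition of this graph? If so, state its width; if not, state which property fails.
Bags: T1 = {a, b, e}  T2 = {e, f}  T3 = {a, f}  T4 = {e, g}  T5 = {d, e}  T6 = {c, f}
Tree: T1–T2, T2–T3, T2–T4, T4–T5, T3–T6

No — bags containing vertex a are not connected in the tree.

A tree decomposition must satisfy three properties: every vertex lies in some bag; for every edge, both endpoints lie together in some bag; and for every vertex, the bags containing it form a connected subtree. Here bags containing vertex a are not connected in the tree, so the decomposition is invalid.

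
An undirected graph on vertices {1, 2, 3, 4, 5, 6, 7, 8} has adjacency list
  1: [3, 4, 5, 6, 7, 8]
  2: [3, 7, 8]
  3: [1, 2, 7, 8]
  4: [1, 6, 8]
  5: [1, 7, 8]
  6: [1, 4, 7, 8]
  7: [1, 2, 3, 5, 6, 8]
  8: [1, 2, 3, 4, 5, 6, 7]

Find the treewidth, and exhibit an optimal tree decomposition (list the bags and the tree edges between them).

Every bag has size at most 4, so the width is 4 − 1 = 3 and tw(G) ≤ 3. Conversely, {1, 4, 6, 8} is a clique of size 4, and the vertices of any clique must share a bag in every tree decomposition; so some bag has ≥ 4 vertices and tw(G) ≥ 3. Therefore the treewidth is 3.

Treewidth 3.
One such decomposition:
Bags: B1 = {1, 6, 7, 8}  B2 = {1, 4, 6, 8}  B3 = {1, 3, 7, 8}  B4 = {2, 3, 7, 8}  B5 = {1, 5, 7, 8}
Tree: B1–B2, B1–B3, B3–B4, B3–B5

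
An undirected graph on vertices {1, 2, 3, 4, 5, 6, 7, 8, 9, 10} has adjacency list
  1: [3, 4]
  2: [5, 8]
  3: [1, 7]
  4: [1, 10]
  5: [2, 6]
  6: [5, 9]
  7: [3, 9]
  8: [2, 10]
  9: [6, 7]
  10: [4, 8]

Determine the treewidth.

A width-2 tree decomposition is:
Bags: B1 = {4, 8, 10}  B2 = {1, 4, 8}  B3 = {1, 3, 8}  B4 = {3, 7, 8}  B5 = {7, 8, 9}  B6 = {6, 8, 9}  B7 = {5, 6, 8}  B8 = {2, 5, 8}
Tree: B1–B2, B2–B3, B3–B4, B4–B5, B5–B6, B6–B7, B7–B8
Each bag holds 3 vertices, so the decomposition has width 2, which upper-bounds the treewidth. Since 8–10–4–1–3–7–9–6–5–2–8 is a cycle in G, G is not acyclic. Forests are exactly the graphs of treewidth ≤ 1, so tw(G) ≥ 2. Therefore the treewidth is 2.

2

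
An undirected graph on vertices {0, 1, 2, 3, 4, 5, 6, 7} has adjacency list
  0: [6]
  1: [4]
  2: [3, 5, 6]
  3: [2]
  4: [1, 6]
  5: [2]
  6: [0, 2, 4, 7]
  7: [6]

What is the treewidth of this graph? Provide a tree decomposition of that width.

Treewidth 1.
One optimal decomposition is:
Bags: B1 = {6, 7}  B2 = {0, 6}  B3 = {2, 6}  B4 = {2, 5}  B5 = {4, 6}  B6 = {2, 3}  B7 = {1, 4}
Tree: B1–B2, B2–B3, B3–B4, B2–B5, B4–B6, B5–B7

Each bag holds 2 vertices, so the decomposition has width 1, which upper-bounds the treewidth. G has an edge, so its treewidth is at least 1. The upper and lower bounds meet at 1, so that is the treewidth.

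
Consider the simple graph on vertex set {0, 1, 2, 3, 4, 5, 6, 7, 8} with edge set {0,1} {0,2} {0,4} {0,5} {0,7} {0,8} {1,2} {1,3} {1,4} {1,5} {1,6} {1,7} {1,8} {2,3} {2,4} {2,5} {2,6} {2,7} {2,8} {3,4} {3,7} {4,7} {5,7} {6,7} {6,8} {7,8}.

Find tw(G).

4

A width-4 tree decomposition is:
Bags: B1 = {0, 1, 2, 4, 7}  B2 = {0, 1, 2, 5, 7}  B3 = {0, 1, 2, 7, 8}  B4 = {1, 2, 3, 4, 7}  B5 = {1, 2, 6, 7, 8}
Tree: B1–B2, B1–B3, B1–B4, B3–B5
The largest bag has 5 vertices, giving width 4; this decomposition certifies tw(G) ≤ 4. For the lower bound, the 5 vertices {0, 1, 2, 7, 8} are pairwise adjacent, and any tree decomposition puts a clique entirely inside one bag — forcing width ≥ 4. Combining the bounds, tw(G) = 4.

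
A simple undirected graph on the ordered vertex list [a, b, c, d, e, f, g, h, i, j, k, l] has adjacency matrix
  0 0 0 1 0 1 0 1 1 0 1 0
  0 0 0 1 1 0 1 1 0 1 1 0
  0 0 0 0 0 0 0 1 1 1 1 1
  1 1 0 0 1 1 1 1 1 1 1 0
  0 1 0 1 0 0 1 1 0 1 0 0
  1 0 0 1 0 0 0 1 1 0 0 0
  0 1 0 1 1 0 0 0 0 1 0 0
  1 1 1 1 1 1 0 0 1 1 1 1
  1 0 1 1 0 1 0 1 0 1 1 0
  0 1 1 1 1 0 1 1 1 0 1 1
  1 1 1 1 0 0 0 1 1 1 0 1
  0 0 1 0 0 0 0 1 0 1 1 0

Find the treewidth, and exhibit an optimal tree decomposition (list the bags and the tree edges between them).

Treewidth 4.
One such decomposition:
Bags: B1 = {d, h, i, j, k}  B2 = {b, d, h, j, k}  B3 = {a, d, h, i, k}  B4 = {c, h, i, j, k}  B5 = {b, d, e, h, j}  B6 = {c, h, j, k, l}  B7 = {a, d, f, h, i}  B8 = {b, d, e, g, j}
Tree: B1–B2, B1–B3, B1–B4, B2–B5, B4–B6, B3–B7, B5–B8

Each bag holds 5 vertices, so the decomposition has width 4, which upper-bounds the treewidth. Conversely, {b, d, e, g, j} is a clique of size 5, and the vertices of any clique must share a bag in every tree decomposition; so some bag has ≥ 5 vertices and tw(G) ≥ 4. Combining the bounds, tw(G) = 4.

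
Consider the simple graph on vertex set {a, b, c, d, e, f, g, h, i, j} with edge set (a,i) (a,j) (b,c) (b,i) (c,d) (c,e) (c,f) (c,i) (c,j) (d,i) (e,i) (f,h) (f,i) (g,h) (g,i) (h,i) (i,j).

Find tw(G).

A width-2 tree decomposition is:
Bags: B1 = {c, e, i}  B2 = {c, f, i}  B3 = {b, c, i}  B4 = {c, d, i}  B5 = {f, h, i}  B6 = {c, i, j}  B7 = {g, h, i}  B8 = {a, i, j}
Tree: B1–B2, B2–B3, B1–B4, B2–B5, B1–B6, B5–B7, B6–B8
Each bag holds 3 vertices, so the decomposition has width 2, which upper-bounds the treewidth. Conversely, {g, h, i} is a clique of size 3, and the vertices of any clique must share a bag in every tree decomposition; so some bag has ≥ 3 vertices and tw(G) ≥ 2. Combining the bounds, tw(G) = 2.

2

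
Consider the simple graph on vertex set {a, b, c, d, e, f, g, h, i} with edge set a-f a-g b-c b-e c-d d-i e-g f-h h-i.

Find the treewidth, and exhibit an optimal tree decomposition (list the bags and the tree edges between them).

Treewidth 2.
One such decomposition:
Bags: B1 = {a, f, g}  B2 = {f, g, h}  B3 = {g, h, i}  B4 = {d, g, i}  B5 = {c, d, g}  B6 = {b, c, g}  B7 = {b, e, g}
Tree: B1–B2, B2–B3, B3–B4, B4–B5, B5–B6, B6–B7

The largest bag has 3 vertices, giving width 2; this decomposition certifies tw(G) ≤ 2. For the lower bound, G contains the cycle g–a–f–h–i–d–c–b–e–g, so G is not a forest; only forests have treewidth ≤ 1, hence tw(G) ≥ 2. Therefore the treewidth is 2.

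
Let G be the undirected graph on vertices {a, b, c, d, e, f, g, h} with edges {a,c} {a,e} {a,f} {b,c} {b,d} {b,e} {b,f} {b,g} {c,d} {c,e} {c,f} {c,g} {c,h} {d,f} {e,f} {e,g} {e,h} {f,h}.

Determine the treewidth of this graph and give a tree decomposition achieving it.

The largest bag has 4 vertices, giving width 3; this decomposition certifies tw(G) ≤ 3. On the other hand G contains the 4-clique {b, c, e, g}. A clique must lie in a single bag of any decomposition, so no decomposition can have width below 3. Hence tw(G) = 3 exactly.

Treewidth 3.
One optimal decomposition is:
Bags: B1 = {b, c, e, g}  B2 = {b, c, e, f}  B3 = {c, e, f, h}  B4 = {a, c, e, f}  B5 = {b, c, d, f}
Tree: B1–B2, B2–B3, B3–B4, B2–B5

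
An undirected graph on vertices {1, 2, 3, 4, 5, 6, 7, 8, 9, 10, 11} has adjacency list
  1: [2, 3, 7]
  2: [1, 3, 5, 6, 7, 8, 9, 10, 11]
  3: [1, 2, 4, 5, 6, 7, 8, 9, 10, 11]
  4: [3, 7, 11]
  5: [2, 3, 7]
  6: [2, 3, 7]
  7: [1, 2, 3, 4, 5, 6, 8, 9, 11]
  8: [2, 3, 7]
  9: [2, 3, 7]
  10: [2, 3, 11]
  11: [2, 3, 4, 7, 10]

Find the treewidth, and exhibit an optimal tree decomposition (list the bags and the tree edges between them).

Treewidth 3.
One optimal decomposition is:
Bags: B1 = {2, 3, 5, 7}  B2 = {1, 2, 3, 7}  B3 = {2, 3, 7, 11}  B4 = {2, 3, 7, 9}  B5 = {2, 3, 10, 11}  B6 = {3, 4, 7, 11}  B7 = {2, 3, 6, 7}  B8 = {2, 3, 7, 8}
Tree: B1–B2, B2–B3, B1–B4, B3–B5, B3–B6, B3–B7, B4–B8

The largest bag has 4 vertices, giving width 3; this decomposition certifies tw(G) ≤ 3. For the lower bound, the 4 vertices {2, 3, 10, 11} are pairwise adjacent, and any tree decomposition puts a clique entirely inside one bag — forcing width ≥ 3. The upper and lower bounds meet at 3, so that is the treewidth.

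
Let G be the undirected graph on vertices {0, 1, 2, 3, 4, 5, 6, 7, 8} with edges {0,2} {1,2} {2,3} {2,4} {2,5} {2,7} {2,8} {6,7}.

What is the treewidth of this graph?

A width-1 tree decomposition is:
Bags: B1 = {2, 7}  B2 = {2, 3}  B3 = {2, 8}  B4 = {1, 2}  B5 = {0, 2}  B6 = {2, 4}  B7 = {2, 5}  B8 = {6, 7}
Tree: B1–B2, B2–B3, B2–B4, B3–B5, B3–B6, B5–B7, B1–B8
Each bag holds 2 vertices, so the decomposition has width 1, which upper-bounds the treewidth. Since G has at least one edge (e.g. 2–7), it is not an edgeless graph, so tw(G) ≥ 1. Combining the bounds, tw(G) = 1.

1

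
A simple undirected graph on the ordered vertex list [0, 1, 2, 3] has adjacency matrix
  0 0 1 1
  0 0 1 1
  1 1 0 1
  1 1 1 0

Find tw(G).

A width-2 tree decomposition is:
Bags: B1 = {0, 2, 3}  B2 = {1, 2, 3}
Tree: B1–B2
The largest bag has 3 vertices, giving width 2; this decomposition certifies tw(G) ≤ 2. Conversely, {0, 2, 3} is a clique of size 3, and the vertices of any clique must share a bag in every tree decomposition; so some bag has ≥ 3 vertices and tw(G) ≥ 2. Hence tw(G) = 2 exactly.

2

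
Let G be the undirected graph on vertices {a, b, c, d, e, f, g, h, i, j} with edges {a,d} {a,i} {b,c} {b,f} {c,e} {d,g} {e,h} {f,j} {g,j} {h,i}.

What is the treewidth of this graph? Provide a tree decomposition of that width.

The largest bag has 3 vertices, giving width 2; this decomposition certifies tw(G) ≤ 2. For the lower bound, G contains the cycle a–i–h–e–c–b–f–j–g–d–a, so G is not a forest; only forests have treewidth ≤ 1, hence tw(G) ≥ 2. Therefore the treewidth is 2.

Treewidth 2.
One such decomposition:
Bags: B1 = {a, h, i}  B2 = {a, e, h}  B3 = {a, c, e}  B4 = {a, b, c}  B5 = {a, b, f}  B6 = {a, f, j}  B7 = {a, g, j}  B8 = {a, d, g}
Tree: B1–B2, B2–B3, B3–B4, B4–B5, B5–B6, B6–B7, B7–B8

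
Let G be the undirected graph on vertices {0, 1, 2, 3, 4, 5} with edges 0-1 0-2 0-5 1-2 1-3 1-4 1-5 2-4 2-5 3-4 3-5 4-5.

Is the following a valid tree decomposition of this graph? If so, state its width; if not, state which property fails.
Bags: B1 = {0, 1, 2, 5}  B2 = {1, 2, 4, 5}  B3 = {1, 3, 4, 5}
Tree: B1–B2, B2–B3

Every vertex of G appears in some bag (union = {0, 1, 2, 3, 4, 5}); every edge is covered by a bag; and for each vertex v the set of bags containing v is connected in the bag tree. The decomposition is therefore valid. The largest bag has 4 vertices, so the width is 3.

Yes; width 3.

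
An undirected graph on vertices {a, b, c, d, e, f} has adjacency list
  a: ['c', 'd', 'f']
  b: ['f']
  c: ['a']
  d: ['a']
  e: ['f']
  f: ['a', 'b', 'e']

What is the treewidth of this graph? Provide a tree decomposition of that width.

Treewidth 1.
One such decomposition:
Bags: B1 = {a, c}  B2 = {a, f}  B3 = {b, f}  B4 = {a, d}  B5 = {e, f}
Tree: B1–B2, B2–B3, B1–B4, B2–B5

The largest bag has 2 vertices, giving width 1; this decomposition certifies tw(G) ≤ 1. G has an edge, so its treewidth is at least 1. The upper and lower bounds meet at 1, so that is the treewidth.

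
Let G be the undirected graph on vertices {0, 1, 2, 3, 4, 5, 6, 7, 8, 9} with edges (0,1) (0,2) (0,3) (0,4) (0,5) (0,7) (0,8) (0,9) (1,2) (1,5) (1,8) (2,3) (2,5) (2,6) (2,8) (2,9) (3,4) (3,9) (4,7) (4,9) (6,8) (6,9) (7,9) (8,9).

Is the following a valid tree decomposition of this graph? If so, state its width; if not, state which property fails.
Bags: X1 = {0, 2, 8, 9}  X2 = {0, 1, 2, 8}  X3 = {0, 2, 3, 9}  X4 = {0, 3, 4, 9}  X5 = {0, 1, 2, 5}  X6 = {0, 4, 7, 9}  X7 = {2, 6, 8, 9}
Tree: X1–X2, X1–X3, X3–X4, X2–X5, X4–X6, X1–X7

Checking the three conditions: (i) the bags cover all of {0, 1, 2, 3, 4, 5, 6, 7, 8, 9}; (ii) for each edge, some bag contains both endpoints; (iii) the bags containing any fixed vertex form a subtree. All hold, so the decomposition is valid with width 4 − 1 = 3.

Yes; width 3.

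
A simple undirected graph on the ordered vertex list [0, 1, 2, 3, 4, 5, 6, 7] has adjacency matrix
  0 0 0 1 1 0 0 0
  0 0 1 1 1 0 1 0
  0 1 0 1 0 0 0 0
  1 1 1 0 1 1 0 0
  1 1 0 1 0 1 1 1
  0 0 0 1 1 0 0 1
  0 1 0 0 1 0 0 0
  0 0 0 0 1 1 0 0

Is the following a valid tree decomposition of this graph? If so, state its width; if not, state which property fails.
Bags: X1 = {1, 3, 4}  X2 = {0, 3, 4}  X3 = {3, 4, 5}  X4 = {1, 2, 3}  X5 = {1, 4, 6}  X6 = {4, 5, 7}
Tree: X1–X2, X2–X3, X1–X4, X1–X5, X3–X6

Vertex coverage: the bags together contain {0, 1, 2, 3, 4, 5, 6, 7}, the full vertex set. Edge coverage: each edge of G has both endpoints in at least one bag. Running intersection: for every vertex, the bags containing it form a connected subtree. All three properties hold, so this is a valid tree decomposition of width max|bag| − 1 = 2, and hence tw(G) ≤ 2.

Yes; width 2.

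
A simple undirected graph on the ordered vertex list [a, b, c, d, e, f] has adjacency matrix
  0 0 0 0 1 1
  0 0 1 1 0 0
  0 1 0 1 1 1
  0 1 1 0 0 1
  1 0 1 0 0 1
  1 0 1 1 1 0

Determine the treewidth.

A width-2 tree decomposition is:
Bags: B1 = {c, e, f}  B2 = {a, e, f}  B3 = {c, d, f}  B4 = {b, c, d}
Tree: B1–B2, B1–B3, B3–B4
Every bag has size at most 3, so the width is 3 − 1 = 2 and tw(G) ≤ 2. On the other hand G contains the 3-clique {c, d, f}. A clique must lie in a single bag of any decomposition, so no decomposition can have width below 2. Therefore the treewidth is 2.

2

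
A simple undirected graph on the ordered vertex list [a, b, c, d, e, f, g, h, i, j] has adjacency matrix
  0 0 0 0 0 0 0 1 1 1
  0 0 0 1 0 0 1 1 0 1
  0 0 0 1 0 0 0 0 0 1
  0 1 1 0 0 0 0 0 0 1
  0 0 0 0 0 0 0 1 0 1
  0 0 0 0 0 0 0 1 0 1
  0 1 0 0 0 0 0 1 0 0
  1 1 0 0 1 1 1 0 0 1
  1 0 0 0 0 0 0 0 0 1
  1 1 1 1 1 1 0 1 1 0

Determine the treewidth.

A width-2 tree decomposition is:
Bags: B1 = {a, h, j}  B2 = {b, h, j}  B3 = {a, i, j}  B4 = {f, h, j}  B5 = {b, d, j}  B6 = {e, h, j}  B7 = {c, d, j}  B8 = {b, g, h}
Tree: B1–B2, B1–B3, B1–B4, B2–B5, B1–B6, B5–B7, B2–B8
Each bag holds 3 vertices, so the decomposition has width 2, which upper-bounds the treewidth. On the other hand G contains the 3-clique {b, g, h}. A clique must lie in a single bag of any decomposition, so no decomposition can have width below 2. Therefore the treewidth is 2.

2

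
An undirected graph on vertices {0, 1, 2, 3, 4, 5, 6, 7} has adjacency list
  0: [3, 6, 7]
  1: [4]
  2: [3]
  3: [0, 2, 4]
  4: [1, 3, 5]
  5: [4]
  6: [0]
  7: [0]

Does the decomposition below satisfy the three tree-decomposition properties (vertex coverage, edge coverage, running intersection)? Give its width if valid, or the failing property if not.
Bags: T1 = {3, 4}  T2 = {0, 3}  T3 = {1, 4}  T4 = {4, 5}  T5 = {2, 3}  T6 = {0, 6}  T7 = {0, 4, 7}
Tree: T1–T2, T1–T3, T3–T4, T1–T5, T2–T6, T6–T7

A tree decomposition must satisfy three properties: every vertex lies in some bag; for every edge, both endpoints lie together in some bag; and for every vertex, the bags containing it form a connected subtree. Here bags containing vertex 4 are not connected in the tree, so the decomposition is invalid.

No — bags containing vertex 4 are not connected in the tree.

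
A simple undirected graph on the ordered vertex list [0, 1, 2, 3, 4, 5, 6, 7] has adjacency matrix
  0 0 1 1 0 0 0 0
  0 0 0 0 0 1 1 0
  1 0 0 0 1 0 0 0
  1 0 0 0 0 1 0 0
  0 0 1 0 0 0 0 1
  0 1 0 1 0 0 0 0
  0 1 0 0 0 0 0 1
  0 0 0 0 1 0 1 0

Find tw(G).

A width-2 tree decomposition is:
Bags: B1 = {1, 3, 5}  B2 = {0, 1, 3}  B3 = {0, 1, 2}  B4 = {1, 2, 4}  B5 = {1, 4, 7}  B6 = {1, 6, 7}
Tree: B1–B2, B2–B3, B3–B4, B4–B5, B5–B6
The largest bag has 3 vertices, giving width 2; this decomposition certifies tw(G) ≤ 2. Since 1–5–3–0–2–4–7–6–1 is a cycle in G, G is not acyclic. Forests are exactly the graphs of treewidth ≤ 1, so tw(G) ≥ 2. Hence tw(G) = 2 exactly.

2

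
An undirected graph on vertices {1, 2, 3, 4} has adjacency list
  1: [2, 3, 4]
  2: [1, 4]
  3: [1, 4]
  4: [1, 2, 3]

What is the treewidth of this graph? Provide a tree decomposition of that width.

Treewidth 2.
Bags: B1 = {1, 2, 4}  B2 = {1, 3, 4}
Tree: B1–B2

Every bag has size at most 3, so the width is 3 − 1 = 2 and tw(G) ≤ 2. Conversely, {1, 2, 4} is a clique of size 3, and the vertices of any clique must share a bag in every tree decomposition; so some bag has ≥ 3 vertices and tw(G) ≥ 2. The upper and lower bounds meet at 2, so that is the treewidth.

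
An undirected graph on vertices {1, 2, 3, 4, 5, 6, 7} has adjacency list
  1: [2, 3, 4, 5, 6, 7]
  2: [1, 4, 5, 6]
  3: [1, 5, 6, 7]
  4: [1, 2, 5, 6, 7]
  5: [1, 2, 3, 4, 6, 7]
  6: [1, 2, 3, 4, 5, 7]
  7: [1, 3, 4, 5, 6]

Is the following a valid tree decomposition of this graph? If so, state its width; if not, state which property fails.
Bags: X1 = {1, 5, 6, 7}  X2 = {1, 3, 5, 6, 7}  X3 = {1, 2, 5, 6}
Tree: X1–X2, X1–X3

A tree decomposition must satisfy three properties: every vertex lies in some bag; for every edge, both endpoints lie together in some bag; and for every vertex, the bags containing it form a connected subtree. Here vertex 4 appears in no bag, so the decomposition is invalid.

No — vertex 4 appears in no bag.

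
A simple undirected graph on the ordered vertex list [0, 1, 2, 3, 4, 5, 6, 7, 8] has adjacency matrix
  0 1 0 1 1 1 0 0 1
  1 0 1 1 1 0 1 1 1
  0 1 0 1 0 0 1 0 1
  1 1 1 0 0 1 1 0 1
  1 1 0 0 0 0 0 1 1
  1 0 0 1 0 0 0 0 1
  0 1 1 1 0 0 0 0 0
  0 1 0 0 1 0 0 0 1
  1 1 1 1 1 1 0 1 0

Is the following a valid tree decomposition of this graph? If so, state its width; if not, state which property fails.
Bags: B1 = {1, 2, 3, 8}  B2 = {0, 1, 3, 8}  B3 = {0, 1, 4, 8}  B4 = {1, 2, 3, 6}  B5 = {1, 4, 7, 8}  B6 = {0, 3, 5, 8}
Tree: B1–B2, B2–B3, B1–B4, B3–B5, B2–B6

Checking the three conditions: (i) the bags cover all of {0, 1, 2, 3, 4, 5, 6, 7, 8}; (ii) for each edge, some bag contains both endpoints; (iii) the bags containing any fixed vertex form a subtree. All hold, so the decomposition is valid with width 4 − 1 = 3.

Yes; width 3.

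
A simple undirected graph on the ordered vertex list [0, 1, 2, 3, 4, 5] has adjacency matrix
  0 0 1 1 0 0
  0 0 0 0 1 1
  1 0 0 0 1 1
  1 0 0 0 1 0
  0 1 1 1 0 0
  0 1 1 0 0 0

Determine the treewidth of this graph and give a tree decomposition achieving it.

Treewidth 2.
One optimal decomposition is:
Bags: B1 = {1, 2, 5}  B2 = {1, 2, 4}  B3 = {0, 2, 4}  B4 = {0, 3, 4}
Tree: B1–B2, B2–B3, B3–B4

The largest bag has 3 vertices, giving width 2; this decomposition certifies tw(G) ≤ 2. The edges 5–1–4–2–5 form a cycle, so G is not a tree and its treewidth is at least 2. Hence tw(G) = 2 exactly.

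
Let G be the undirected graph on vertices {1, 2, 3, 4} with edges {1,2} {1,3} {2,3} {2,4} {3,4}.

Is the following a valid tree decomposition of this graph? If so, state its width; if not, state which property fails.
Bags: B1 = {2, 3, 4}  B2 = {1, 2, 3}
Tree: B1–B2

Yes; width 2.

Every vertex of G appears in some bag (union = {1, 2, 3, 4}); every edge is covered by a bag; and for each vertex v the set of bags containing v is connected in the bag tree. The decomposition is therefore valid. The largest bag has 3 vertices, so the width is 2.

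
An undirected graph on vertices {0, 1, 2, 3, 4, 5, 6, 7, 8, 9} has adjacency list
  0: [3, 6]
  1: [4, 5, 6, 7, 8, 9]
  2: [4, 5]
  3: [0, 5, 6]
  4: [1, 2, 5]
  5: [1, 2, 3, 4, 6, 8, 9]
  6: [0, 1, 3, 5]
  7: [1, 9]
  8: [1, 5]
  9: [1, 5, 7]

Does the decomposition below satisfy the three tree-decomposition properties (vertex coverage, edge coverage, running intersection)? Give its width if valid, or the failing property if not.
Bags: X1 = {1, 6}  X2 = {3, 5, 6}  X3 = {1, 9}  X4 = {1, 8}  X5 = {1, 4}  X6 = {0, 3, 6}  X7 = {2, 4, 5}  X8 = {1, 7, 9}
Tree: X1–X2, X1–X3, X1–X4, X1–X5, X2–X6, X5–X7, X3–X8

No — edge (5,1) lies in no bag.

A tree decomposition must satisfy three properties: every vertex lies in some bag; for every edge, both endpoints lie together in some bag; and for every vertex, the bags containing it form a connected subtree. Here edge (5,1) lies in no bag, so the decomposition is invalid.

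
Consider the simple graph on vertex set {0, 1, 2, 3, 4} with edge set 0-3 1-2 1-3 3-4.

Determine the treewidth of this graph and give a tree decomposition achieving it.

Treewidth 1.
One such decomposition:
Bags: B1 = {1, 2}  B2 = {1, 3}  B3 = {0, 3}  B4 = {3, 4}
Tree: B1–B2, B2–B3, B2–B4

The largest bag has 2 vertices, giving width 1; this decomposition certifies tw(G) ≤ 1. Since G has at least one edge (e.g. 2–1), it is not an edgeless graph, so tw(G) ≥ 1. Hence tw(G) = 1 exactly.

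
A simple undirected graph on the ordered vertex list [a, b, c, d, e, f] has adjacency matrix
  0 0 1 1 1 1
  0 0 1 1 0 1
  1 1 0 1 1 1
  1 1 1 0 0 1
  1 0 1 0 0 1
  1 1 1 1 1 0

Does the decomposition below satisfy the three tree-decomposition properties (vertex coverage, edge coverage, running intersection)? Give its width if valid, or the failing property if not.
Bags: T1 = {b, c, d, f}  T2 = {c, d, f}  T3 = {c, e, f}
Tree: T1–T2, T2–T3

No — vertex a appears in no bag.

A tree decomposition must satisfy three properties: every vertex lies in some bag; for every edge, both endpoints lie together in some bag; and for every vertex, the bags containing it form a connected subtree. Here vertex a appears in no bag, so the decomposition is invalid.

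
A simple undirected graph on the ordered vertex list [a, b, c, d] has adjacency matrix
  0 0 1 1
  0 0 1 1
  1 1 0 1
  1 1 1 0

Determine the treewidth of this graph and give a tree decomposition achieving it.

The largest bag has 3 vertices, giving width 2; this decomposition certifies tw(G) ≤ 2. Conversely, {a, c, d} is a clique of size 3, and the vertices of any clique must share a bag in every tree decomposition; so some bag has ≥ 3 vertices and tw(G) ≥ 2. The upper and lower bounds meet at 2, so that is the treewidth.

Treewidth 2.
One optimal decomposition is:
Bags: B1 = {a, c, d}  B2 = {b, c, d}
Tree: B1–B2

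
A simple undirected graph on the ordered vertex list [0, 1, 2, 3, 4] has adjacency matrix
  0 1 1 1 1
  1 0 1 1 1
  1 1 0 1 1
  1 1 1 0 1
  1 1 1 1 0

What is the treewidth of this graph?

A width-4 tree decomposition is:
Bags: B1 = {0, 1, 2, 3, 4}
Tree: (single bag)
A single bag containing all 5 vertices is trivially a valid decomposition of width 4. On the other hand G contains the 5-clique {0, 1, 2, 3, 4}. A clique must lie in a single bag of any decomposition, so no decomposition can have width below 4. The upper and lower bounds meet at 4, so that is the treewidth.

4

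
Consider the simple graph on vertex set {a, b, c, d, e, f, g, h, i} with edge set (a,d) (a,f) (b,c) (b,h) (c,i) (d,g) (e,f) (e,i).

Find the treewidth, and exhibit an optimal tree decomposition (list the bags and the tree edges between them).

The largest bag has 2 vertices, giving width 1; this decomposition certifies tw(G) ≤ 1. Any graph with an edge has treewidth ≥ 1, and G has the edge h–b. Combining the bounds, tw(G) = 1.

Treewidth 1.
Bags: B1 = {b, h}  B2 = {b, c}  B3 = {c, i}  B4 = {e, i}  B5 = {e, f}  B6 = {a, f}  B7 = {a, d}  B8 = {d, g}
Tree: B1–B2, B2–B3, B3–B4, B4–B5, B5–B6, B6–B7, B7–B8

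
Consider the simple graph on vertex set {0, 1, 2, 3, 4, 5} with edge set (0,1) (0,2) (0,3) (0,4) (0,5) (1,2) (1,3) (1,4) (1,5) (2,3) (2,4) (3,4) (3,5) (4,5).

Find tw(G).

A width-4 tree decomposition is:
Bags: B1 = {0, 1, 3, 4, 5}  B2 = {0, 1, 2, 3, 4}
Tree: B1–B2
Every bag has size at most 5, so the width is 5 − 1 = 4 and tw(G) ≤ 4. Conversely, {0, 1, 2, 3, 4} is a clique of size 5, and the vertices of any clique must share a bag in every tree decomposition; so some bag has ≥ 5 vertices and tw(G) ≥ 4. Hence tw(G) = 4 exactly.

4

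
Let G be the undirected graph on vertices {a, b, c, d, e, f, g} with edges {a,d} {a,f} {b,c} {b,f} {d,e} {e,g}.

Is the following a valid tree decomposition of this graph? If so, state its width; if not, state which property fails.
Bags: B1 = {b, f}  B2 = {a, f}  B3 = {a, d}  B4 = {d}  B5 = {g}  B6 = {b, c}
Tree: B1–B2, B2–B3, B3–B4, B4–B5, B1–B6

A tree decomposition must satisfy three properties: every vertex lies in some bag; for every edge, both endpoints lie together in some bag; and for every vertex, the bags containing it form a connected subtree. Here vertex e appears in no bag, so the decomposition is invalid.

No — vertex e appears in no bag.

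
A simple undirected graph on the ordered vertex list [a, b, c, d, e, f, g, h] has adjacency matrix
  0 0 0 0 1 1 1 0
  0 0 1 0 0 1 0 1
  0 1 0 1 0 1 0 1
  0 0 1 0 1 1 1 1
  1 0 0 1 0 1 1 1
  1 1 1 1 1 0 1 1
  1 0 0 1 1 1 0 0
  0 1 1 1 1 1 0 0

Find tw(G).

A width-3 tree decomposition is:
Bags: B1 = {a, e, f, g}  B2 = {d, e, f, g}  B3 = {d, e, f, h}  B4 = {c, d, f, h}  B5 = {b, c, f, h}
Tree: B1–B2, B2–B3, B3–B4, B4–B5
The largest bag has 4 vertices, giving width 3; this decomposition certifies tw(G) ≤ 3. Conversely, {d, e, f, g} is a clique of size 4, and the vertices of any clique must share a bag in every tree decomposition; so some bag has ≥ 4 vertices and tw(G) ≥ 3. Hence tw(G) = 3 exactly.

3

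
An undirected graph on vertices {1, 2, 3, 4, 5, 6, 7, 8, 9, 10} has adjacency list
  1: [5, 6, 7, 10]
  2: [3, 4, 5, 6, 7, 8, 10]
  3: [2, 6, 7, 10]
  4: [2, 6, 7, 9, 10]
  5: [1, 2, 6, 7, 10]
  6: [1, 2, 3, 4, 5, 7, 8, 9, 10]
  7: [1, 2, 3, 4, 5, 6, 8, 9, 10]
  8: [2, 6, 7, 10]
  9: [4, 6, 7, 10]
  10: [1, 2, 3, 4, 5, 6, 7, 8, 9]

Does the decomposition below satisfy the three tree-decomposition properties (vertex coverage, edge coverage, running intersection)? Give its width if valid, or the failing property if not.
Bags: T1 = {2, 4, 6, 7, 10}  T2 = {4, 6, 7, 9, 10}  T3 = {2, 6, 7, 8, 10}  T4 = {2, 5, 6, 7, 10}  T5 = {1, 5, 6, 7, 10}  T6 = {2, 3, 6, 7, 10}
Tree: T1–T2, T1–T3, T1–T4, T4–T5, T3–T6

Checking the three conditions: (i) the bags cover all of {1, 2, 3, 4, 5, 6, 7, 8, 9, 10}; (ii) for each edge, some bag contains both endpoints; (iii) the bags containing any fixed vertex form a subtree. All hold, so the decomposition is valid with width 5 − 1 = 4.

Yes; width 4.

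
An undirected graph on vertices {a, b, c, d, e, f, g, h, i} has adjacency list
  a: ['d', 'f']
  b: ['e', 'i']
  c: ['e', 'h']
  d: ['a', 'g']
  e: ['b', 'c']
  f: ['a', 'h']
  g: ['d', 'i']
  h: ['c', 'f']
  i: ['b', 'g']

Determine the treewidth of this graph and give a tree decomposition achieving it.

Treewidth 2.
One optimal decomposition is:
Bags: B1 = {a, d, f}  B2 = {d, f, g}  B3 = {f, g, i}  B4 = {b, f, i}  B5 = {b, e, f}  B6 = {c, e, f}  B7 = {c, f, h}
Tree: B1–B2, B2–B3, B3–B4, B4–B5, B5–B6, B6–B7

Each bag holds 3 vertices, so the decomposition has width 2, which upper-bounds the treewidth. For the lower bound, G contains the cycle f–a–d–g–i–b–e–c–h–f, so G is not a forest; only forests have treewidth ≤ 1, hence tw(G) ≥ 2. Hence tw(G) = 2 exactly.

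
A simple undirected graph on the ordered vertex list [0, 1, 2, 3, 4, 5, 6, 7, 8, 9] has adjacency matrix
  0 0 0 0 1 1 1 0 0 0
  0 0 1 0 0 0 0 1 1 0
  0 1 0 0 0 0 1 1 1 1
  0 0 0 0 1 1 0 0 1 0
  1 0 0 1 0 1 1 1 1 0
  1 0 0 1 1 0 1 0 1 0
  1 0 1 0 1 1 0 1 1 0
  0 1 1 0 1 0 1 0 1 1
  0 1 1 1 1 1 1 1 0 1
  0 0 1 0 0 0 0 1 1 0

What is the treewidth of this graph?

3

A width-3 tree decomposition is:
Bags: B1 = {2, 6, 7, 8}  B2 = {1, 2, 7, 8}  B3 = {4, 6, 7, 8}  B4 = {4, 5, 6, 8}  B5 = {3, 4, 5, 8}  B6 = {0, 4, 5, 6}  B7 = {2, 7, 8, 9}
Tree: B1–B2, B1–B3, B3–B4, B4–B5, B4–B6, B1–B7
Each bag holds 4 vertices, so the decomposition has width 3, which upper-bounds the treewidth. On the other hand G contains the 4-clique {0, 4, 5, 6}. A clique must lie in a single bag of any decomposition, so no decomposition can have width below 3. Combining the bounds, tw(G) = 3.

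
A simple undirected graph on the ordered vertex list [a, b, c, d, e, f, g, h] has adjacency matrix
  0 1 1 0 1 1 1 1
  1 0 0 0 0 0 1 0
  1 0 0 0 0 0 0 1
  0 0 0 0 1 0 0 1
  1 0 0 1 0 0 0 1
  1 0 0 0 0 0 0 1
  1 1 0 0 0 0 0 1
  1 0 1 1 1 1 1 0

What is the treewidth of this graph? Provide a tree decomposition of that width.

Treewidth 2.
One such decomposition:
Bags: B1 = {a, e, h}  B2 = {a, f, h}  B3 = {a, c, h}  B4 = {d, e, h}  B5 = {a, g, h}  B6 = {a, b, g}
Tree: B1–B2, B1–B3, B1–B4, B3–B5, B5–B6

Each bag holds 3 vertices, so the decomposition has width 2, which upper-bounds the treewidth. Conversely, {d, e, h} is a clique of size 3, and the vertices of any clique must share a bag in every tree decomposition; so some bag has ≥ 3 vertices and tw(G) ≥ 2. The upper and lower bounds meet at 2, so that is the treewidth.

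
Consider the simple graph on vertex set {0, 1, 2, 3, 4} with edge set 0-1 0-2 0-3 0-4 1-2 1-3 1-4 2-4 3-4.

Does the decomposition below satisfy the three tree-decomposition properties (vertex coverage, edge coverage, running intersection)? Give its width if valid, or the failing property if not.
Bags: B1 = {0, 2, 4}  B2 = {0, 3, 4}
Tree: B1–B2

No — vertex 1 appears in no bag.

A tree decomposition must satisfy three properties: every vertex lies in some bag; for every edge, both endpoints lie together in some bag; and for every vertex, the bags containing it form a connected subtree. Here vertex 1 appears in no bag, so the decomposition is invalid.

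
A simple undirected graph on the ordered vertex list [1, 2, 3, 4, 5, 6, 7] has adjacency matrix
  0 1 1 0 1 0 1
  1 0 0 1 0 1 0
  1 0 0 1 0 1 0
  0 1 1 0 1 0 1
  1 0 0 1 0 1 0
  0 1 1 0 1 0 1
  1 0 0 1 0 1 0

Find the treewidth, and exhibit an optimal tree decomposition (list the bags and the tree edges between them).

Every bag has size at most 4, so the width is 4 − 1 = 3 and tw(G) ≤ 3. For the lower bound: the 4 vertex sets {5,6}, {1,3}, {4}, {7} are disjoint, each induces a connected subgraph, and every pair is joined by at least one edge of G. Contracting each set to a single vertex therefore yields K_{4} as a minor, and since treewidth is minor-monotone, tw(G) ≥ tw(K_{4}) = 3. The upper and lower bounds meet at 3, so that is the treewidth.

Treewidth 3.
Bags: B1 = {1, 4, 5, 6}  B2 = {1, 3, 4, 6}  B3 = {1, 4, 6, 7}  B4 = {1, 2, 4, 6}
Tree: B1–B2, B2–B3, B3–B4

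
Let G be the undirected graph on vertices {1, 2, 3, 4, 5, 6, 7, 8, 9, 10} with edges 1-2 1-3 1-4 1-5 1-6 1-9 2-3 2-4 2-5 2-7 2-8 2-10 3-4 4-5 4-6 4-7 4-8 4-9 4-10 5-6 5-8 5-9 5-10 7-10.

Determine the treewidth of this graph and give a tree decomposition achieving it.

The largest bag has 4 vertices, giving width 3; this decomposition certifies tw(G) ≤ 3. Conversely, {1, 4, 5, 9} is a clique of size 4, and the vertices of any clique must share a bag in every tree decomposition; so some bag has ≥ 4 vertices and tw(G) ≥ 3. The upper and lower bounds meet at 3, so that is the treewidth.

Treewidth 3.
Bags: B1 = {1, 4, 5, 6}  B2 = {1, 2, 4, 5}  B3 = {1, 2, 3, 4}  B4 = {2, 4, 5, 10}  B5 = {2, 4, 5, 8}  B6 = {2, 4, 7, 10}  B7 = {1, 4, 5, 9}
Tree: B1–B2, B2–B3, B2–B4, B4–B5, B4–B6, B1–B7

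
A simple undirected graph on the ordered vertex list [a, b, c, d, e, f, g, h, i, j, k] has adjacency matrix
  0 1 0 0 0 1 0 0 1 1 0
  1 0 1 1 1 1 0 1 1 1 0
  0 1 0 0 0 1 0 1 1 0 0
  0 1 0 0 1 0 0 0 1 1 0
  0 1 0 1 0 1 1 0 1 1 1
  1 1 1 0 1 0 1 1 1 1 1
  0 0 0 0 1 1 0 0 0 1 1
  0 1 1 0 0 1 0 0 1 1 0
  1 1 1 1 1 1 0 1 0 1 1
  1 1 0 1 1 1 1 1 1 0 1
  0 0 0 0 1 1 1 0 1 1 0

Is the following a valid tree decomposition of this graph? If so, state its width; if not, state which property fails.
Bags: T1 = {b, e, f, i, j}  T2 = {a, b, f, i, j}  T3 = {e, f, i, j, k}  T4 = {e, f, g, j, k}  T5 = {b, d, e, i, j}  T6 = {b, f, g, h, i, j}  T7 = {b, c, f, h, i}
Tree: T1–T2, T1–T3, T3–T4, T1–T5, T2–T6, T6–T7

No — bags containing vertex g are not connected in the tree.

A tree decomposition must satisfy three properties: every vertex lies in some bag; for every edge, both endpoints lie together in some bag; and for every vertex, the bags containing it form a connected subtree. Here bags containing vertex g are not connected in the tree, so the decomposition is invalid.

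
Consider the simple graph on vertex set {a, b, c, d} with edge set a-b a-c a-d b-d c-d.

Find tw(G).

A width-2 tree decomposition is:
Bags: B1 = {a, c, d}  B2 = {a, b, d}
Tree: B1–B2
Every bag has size at most 3, so the width is 3 − 1 = 2 and tw(G) ≤ 2. Conversely, {a, c, d} is a clique of size 3, and the vertices of any clique must share a bag in every tree decomposition; so some bag has ≥ 3 vertices and tw(G) ≥ 2. Combining the bounds, tw(G) = 2.

2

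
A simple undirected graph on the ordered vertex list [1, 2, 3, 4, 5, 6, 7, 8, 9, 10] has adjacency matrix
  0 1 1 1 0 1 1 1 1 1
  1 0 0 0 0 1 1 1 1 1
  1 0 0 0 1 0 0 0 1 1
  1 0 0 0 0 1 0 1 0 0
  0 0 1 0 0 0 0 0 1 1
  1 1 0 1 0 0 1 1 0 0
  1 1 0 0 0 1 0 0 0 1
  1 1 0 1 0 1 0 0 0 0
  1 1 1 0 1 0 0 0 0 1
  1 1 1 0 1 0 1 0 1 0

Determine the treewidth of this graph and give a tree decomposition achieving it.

The largest bag has 4 vertices, giving width 3; this decomposition certifies tw(G) ≤ 3. For the lower bound, the 4 vertices {1, 2, 9, 10} are pairwise adjacent, and any tree decomposition puts a clique entirely inside one bag — forcing width ≥ 3. Combining the bounds, tw(G) = 3.

Treewidth 3.
One such decomposition:
Bags: B1 = {1, 3, 9, 10}  B2 = {1, 2, 9, 10}  B3 = {1, 2, 7, 10}  B4 = {3, 5, 9, 10}  B5 = {1, 2, 6, 7}  B6 = {1, 2, 6, 8}  B7 = {1, 4, 6, 8}
Tree: B1–B2, B2–B3, B1–B4, B3–B5, B5–B6, B6–B7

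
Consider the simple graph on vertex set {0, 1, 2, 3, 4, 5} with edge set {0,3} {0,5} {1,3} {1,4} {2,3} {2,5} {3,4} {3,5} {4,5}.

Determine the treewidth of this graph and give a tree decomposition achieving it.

Treewidth 2.
One optimal decomposition is:
Bags: B1 = {3, 4, 5}  B2 = {2, 3, 5}  B3 = {0, 3, 5}  B4 = {1, 3, 4}
Tree: B1–B2, B2–B3, B1–B4

Every bag has size at most 3, so the width is 3 − 1 = 2 and tw(G) ≤ 2. On the other hand G contains the 3-clique {1, 3, 4}. A clique must lie in a single bag of any decomposition, so no decomposition can have width below 2. Hence tw(G) = 2 exactly.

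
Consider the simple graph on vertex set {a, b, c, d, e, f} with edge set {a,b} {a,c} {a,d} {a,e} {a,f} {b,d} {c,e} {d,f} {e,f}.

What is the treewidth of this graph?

A width-2 tree decomposition is:
Bags: B1 = {a, d, f}  B2 = {a, e, f}  B3 = {a, c, e}  B4 = {a, b, d}
Tree: B1–B2, B2–B3, B1–B4
Each bag holds 3 vertices, so the decomposition has width 2, which upper-bounds the treewidth. On the other hand G contains the 3-clique {a, d, f}. A clique must lie in a single bag of any decomposition, so no decomposition can have width below 2. Therefore the treewidth is 2.

2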